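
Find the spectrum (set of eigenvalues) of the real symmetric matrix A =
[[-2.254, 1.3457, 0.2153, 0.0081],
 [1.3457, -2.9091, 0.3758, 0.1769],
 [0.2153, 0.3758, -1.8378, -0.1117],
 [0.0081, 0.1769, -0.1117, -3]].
sigma(A) ≈ {-4, -3, -2, -1}

A is real symmetric, so its spectrum consists of real eigenvalues. Expanding the characteristic polynomial of the displayed matrix gives
  det(λ I - A) = p(λ) = λ^4 + (10)λ^3 + (35)λ^2 + (50.0011)λ + (24).
Solving p(λ) = 0 yields eigenvalues ≈ -4, -3, -2, -1. (A is shown rounded to 4 decimals, so these recover the underlying integer eigenvalues to within that precision.)
Verification: the trace of A = -10 equals the sum of eigenvalues -10, and det(A) ≈ 24.0004 matches the eigenvalue product 24.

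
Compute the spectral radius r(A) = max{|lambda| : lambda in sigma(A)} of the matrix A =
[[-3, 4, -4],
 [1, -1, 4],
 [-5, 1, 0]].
r(A) ≈ 7.9609

The eigenvalues of A are the roots of its characteristic polynomial. With M = A (coefficients from the trace, the sum of principal 2x2 minors, and det A):
  p(λ) = det(λ I - M) = λ^3 + 4λ^2 - 25λ + 52.
No integer candidate from the rational root theorem (±divisors of 52) is a root, so the roots are irrational. The cubic discriminant is Δ = -107420 < 0, so there is one real root and a complex-conjugate pair. p(-8) = -4 and p(-7) = 80 have opposite signs, so a root lies in (-8, -7); Newton's method refines it to λ ≈ -7.9609. Dividing out (λ - (-7.9609)) leaves approximately λ^2 - 3.9609λ + 6.532. For λ^2 - 3.9609λ + 6.532 the discriminant is -10.4393. It is negative, so the remaining roots are the complex-conjugate pair λ ≈ 1.9804 ± 1.6155i. Their product equals the constant term, so |λ|^2 ≈ 6.532 and |λ| ≈ 2.5558.
Thus the eigenvalues (to 4 decimals) are -7.9609 (modulus 7.9609); 1.9804 ± 1.6155i (modulus 2.5558). The spectral radius is the largest modulus: r(A) ≈ 7.9609. (Cross-check: r(A) ≤ ||A||_2 ≈ 8.0563; equality holds whenever A is normal, though it can also hold for some non-normal A.)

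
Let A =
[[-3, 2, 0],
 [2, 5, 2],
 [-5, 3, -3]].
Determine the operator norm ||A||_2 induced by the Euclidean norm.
||A||_2 ≈ 7.3383 (= sqrt(largest eigenvalue of A^T A))

||A||_2 = sigma_max(A) = sqrt(lambda_max(A^T A)). Form the symmetric matrix M = A^T A =
[[38, -11, 19],
 [-11, 38, 1],
 [19, 1, 13]].
Its characteristic polynomial (trace, sum of principal 2x2 minors, determinant of M give the coefficients) is
  p(λ) = det(λ I - M) = λ^3 - 89λ^2 + 1949λ - 3025.
No integer candidate from the rational root theorem (±divisors of 3025) is a root, so the roots are irrational. The cubic discriminant is Δ = 1142584800 > 0, so there are three distinct real roots. p(1) = -1164 and p(2) = 525 have opposite signs, so a root lies in (1, 2); Newton's method refines it to λ ≈ 1.6783. p(33) = 308 and p(34) = -339 have opposite signs, so a root lies in (33, 34); Newton's method refines it to λ ≈ 33.4716. p(53) = -852 and p(54) = 161 have opposite signs, so a root lies in (53, 54); Newton's method refines it to λ ≈ 53.8501. Check (Vieta): the three roots sum to 89, matching tr M = 89.
So the eigenvalues of A^T A are ≈ 1.6783, 33.4716, 53.8501 (all ≥ 0, as they must be for A^T A). The largest is λ_max ≈ 53.8501, hence ||A||_2 = sqrt(λ_max) ≈ 7.3383.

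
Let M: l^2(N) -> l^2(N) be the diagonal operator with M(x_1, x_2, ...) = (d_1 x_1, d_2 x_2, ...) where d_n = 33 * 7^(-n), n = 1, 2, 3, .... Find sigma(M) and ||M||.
sigma(M) = {33 * 7^(-n) : n ≥ 1} ∪ {0}; ||M|| = 33/7

A bounded diagonal operator on l^2 with diagonal entries d_n has spectrum equal to the closure of {d_n : n ≥ 1}: every d_n is an eigenvalue (with eigenvector e_n), so {d_n} ⊂ sigma(M); the spectrum is closed, so its closure is too; and for lambda not in the closure, (M - lambda I) has bounded inverse (the diagonal entries 1/(d_n - lambda) are bounded). For our sequence d_n = 33 * 7^(-n), n = 1, 2, 3, ...:
  - {d_n} = {33 * 7^(-n) : n ≥ 1}; the only limit point is 0
  - closure = {33 * 7^(-n) : n ≥ 1} ∪ {0}
For the norm: a diagonal operator has ||M|| = sup_n |d_n|. Here d_n = 33 * 7^(-n) is positive and decreasing, so sup_n |d_n| = d_1 = 33/7. So ||M|| = 33/7.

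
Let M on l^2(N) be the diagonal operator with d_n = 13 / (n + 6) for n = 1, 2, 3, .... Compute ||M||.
||M|| = 13/7 (attained at n = 1)

For M diagonal, ||M|| = sup_n |d_n| = sup_n 13/(n + 6). This is positive and strictly decreasing in n, so the supremum is attained at n = 1: d_1 = 13/(1 + 6) = 13/7. Hence ||M|| = 13/7.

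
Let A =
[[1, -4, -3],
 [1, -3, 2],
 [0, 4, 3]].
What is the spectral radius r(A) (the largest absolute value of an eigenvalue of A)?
r(A) ≈ 3.7212

The eigenvalues of A are the roots of its characteristic polynomial. With M = A (coefficients from the trace, the sum of principal 2x2 minors, and det A):
  p(λ) = det(λ I - M) = λ^3 - λ^2 - 13λ + 17.
No integer candidate from the rational root theorem (±divisors of 17) is a root, so the roots are irrational. The cubic discriminant is Δ = 5200 > 0, so there are three distinct real roots. p(-4) = -11 and p(-3) = 20 have opposite signs, so a root lies in (-4, -3); Newton's method refines it to λ ≈ -3.7212. p(1) = 4 and p(2) = -5 have opposite signs, so a root lies in (1, 2); Newton's method refines it to λ ≈ 1.3586. p(3) = -4 and p(4) = 13 have opposite signs, so a root lies in (3, 4); Newton's method refines it to λ ≈ 3.3626. Check (Vieta): the three roots sum to 1, matching tr M = 1.
Thus the eigenvalues (to 4 decimals) are -3.7212 (modulus 3.7212); 1.3586 (modulus 1.3586); 3.3626 (modulus 3.3626). The spectral radius is the largest modulus: r(A) ≈ 3.7212. (Cross-check: r(A) ≤ ||A||_2 ≈ 7.259; equality holds whenever A is normal, though it can also hold for some non-normal A.)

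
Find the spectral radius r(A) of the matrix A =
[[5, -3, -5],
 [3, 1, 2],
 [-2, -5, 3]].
r(A) ≈ 7.6955

The eigenvalues of A are the roots of its characteristic polynomial. With M = A (coefficients from the trace, the sum of principal 2x2 minors, and det A):
  p(λ) = det(λ I - M) = λ^3 - 9λ^2 + 32λ - 169.
No integer candidate from the rational root theorem (±divisors of 169) is a root, so the roots are irrational. The cubic discriminant is Δ = -435983 < 0, so there is one real root and a complex-conjugate pair. p(7) = -43 and p(8) = 23 have opposite signs, so a root lies in (7, 8); Newton's method refines it to λ ≈ 7.6955. Dividing out (λ - (7.6955)) leaves approximately λ^2 - 1.3045λ + 21.961. For λ^2 - 1.3045λ + 21.961 the discriminant is -86.1421. It is negative, so the remaining roots are the complex-conjugate pair λ ≈ 0.6523 ± 4.6406i. Their product equals the constant term, so |λ|^2 ≈ 21.961 and |λ| ≈ 4.6863.
Thus the eigenvalues (to 4 decimals) are 7.6955 (modulus 7.6955); 0.6523 ± 4.6406i (modulus 4.6863). The spectral radius is the largest modulus: r(A) ≈ 7.6955. (Cross-check: r(A) ≤ ||A||_2 ≈ 7.9551; equality holds whenever A is normal, though it can also hold for some non-normal A.)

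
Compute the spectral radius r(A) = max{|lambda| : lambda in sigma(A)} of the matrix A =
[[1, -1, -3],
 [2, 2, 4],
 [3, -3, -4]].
r(A) ≈ 3.9816

The eigenvalues of A are the roots of its characteristic polynomial. With M = A (coefficients from the trace, the sum of principal 2x2 minors, and det A):
  p(λ) = det(λ I - M) = λ^3 + λ^2 + 13λ - 20.
No integer candidate from the rational root theorem (±divisors of 20) is a root, so the roots are irrational. The cubic discriminant is Δ = -24019 < 0, so there is one real root and a complex-conjugate pair. p(1) = -5 and p(2) = 18 have opposite signs, so a root lies in (1, 2); Newton's method refines it to λ ≈ 1.2616. Dividing out (λ - (1.2616)) leaves approximately λ^2 + 2.2616λ + 15.8532. For λ^2 + 2.2616λ + 15.8532 the discriminant is -58.2979. It is negative, so the remaining roots are the complex-conjugate pair λ ≈ -1.1308 ± 3.8177i. Their product equals the constant term, so |λ|^2 ≈ 15.8532 and |λ| ≈ 3.9816.
Thus the eigenvalues (to 4 decimals) are 1.2616 (modulus 1.2616); -1.1308 ± 3.8177i (modulus 3.9816). The spectral radius is the largest modulus: r(A) ≈ 3.9816. (Cross-check: r(A) ≤ ||A||_2 ≈ 7.4913; equality holds whenever A is normal, though it can also hold for some non-normal A.)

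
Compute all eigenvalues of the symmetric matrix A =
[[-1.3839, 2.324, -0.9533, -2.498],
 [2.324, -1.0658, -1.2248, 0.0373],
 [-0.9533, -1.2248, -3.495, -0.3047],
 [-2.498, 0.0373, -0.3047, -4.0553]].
sigma(A) ≈ {-6, -4, -2, 2}

A is real symmetric, so its spectrum consists of real eigenvalues. Expanding the characteristic polynomial of the displayed matrix gives
  det(λ I - A) = p(λ) = λ^4 + (10)λ^3 + (20)λ^2 + (-40)λ + (-96.0014).
Solving p(λ) = 0 yields eigenvalues ≈ -6, -4, -2, 2. (A is shown rounded to 4 decimals, so these recover the underlying integer eigenvalues to within that precision.)
Verification: the trace of A = -10 equals the sum of eigenvalues -10, and det(A) ≈ -96.0014 matches the eigenvalue product -96.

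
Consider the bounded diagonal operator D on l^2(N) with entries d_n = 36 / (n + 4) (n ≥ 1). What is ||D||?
||D|| = 36/5 (attained at n = 1)

For D diagonal, ||D|| = sup_n |d_n| = sup_n 36/(n + 4). This is positive and strictly decreasing in n, so the supremum is attained at n = 1: d_1 = 36/(1 + 4) = 36/5. Hence ||D|| = 36/5.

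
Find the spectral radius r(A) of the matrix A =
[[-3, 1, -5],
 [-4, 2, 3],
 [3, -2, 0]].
r(A) = sqrt(19) ≈ 4.3589

The eigenvalues of A are the roots of its characteristic polynomial. With M = A (coefficients from the trace, the sum of principal 2x2 minors, and det A):
  p(λ) = det(λ I - M) = λ^3 + λ^2 + 19λ + 19.
By the rational root theorem any rational root is an integer divisor of 19. Testing λ = -1: p(-1) = -1 + 1 - 19 + 19 = 0, so λ = -1 is a root. Dividing out (λ + 1) leaves p(λ) = (λ + 1)(λ^2 + 19). For λ^2 + 19 the discriminant is -76. It is negative, so the roots are the complex-conjugate pair λ = 0 ± (sqrt(76)/2) i ≈ 0 ± 4.3589i. For a conjugate pair the product of the roots equals the constant term, so |λ|^2 = 19 and |λ| = sqrt(19) ≈ 4.3589.
Thus the eigenvalues (to 4 decimals) are 0 ± 4.3589i (modulus 4.3589); -1 (modulus 1). The spectral radius is the largest modulus: r(A) = sqrt(19) ≈ 4.3589. (Cross-check: r(A) ≤ ||A||_2 ≈ 6.5688; equality holds whenever A is normal, though it can also hold for some non-normal A.)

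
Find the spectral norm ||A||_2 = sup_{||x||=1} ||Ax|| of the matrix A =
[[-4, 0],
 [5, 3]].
||A||_2 = sqrt((50 + sqrt(1924))/2) ≈ 6.8507 (= sqrt(largest eigenvalue of A^T A))

||A||_2 = sigma_max(A) = sqrt(lambda_max(A^T A)). Form the symmetric matrix M = A^T A =
[[41, 15],
 [15, 9]].
Its characteristic polynomial (trace, determinant of M give the coefficients) is
  p(λ) = det(λ I - M) = λ^2 - 50λ + 144.
For λ^2 - 50λ + 144 the discriminant is 1924. It is nonnegative but not a perfect square, so the roots are real and irrational: λ = (50 ± sqrt(1924))/2 ≈ 46.9317, 3.0683.
So the eigenvalues of A^T A are ≈ 3.0683, 46.9317 (all ≥ 0, as they must be for A^T A). The largest is λ_max = (50 + sqrt(1924))/2 ≈ 46.9317, hence ||A||_2 = sqrt(λ_max) = sqrt((50 + sqrt(1924))/2) ≈ 6.8507.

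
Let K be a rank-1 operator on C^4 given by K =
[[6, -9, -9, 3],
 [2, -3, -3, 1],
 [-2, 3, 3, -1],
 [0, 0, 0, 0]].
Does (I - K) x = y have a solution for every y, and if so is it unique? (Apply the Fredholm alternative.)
(I - K) is invertible (det(I - K) = -5 ≠ 0), so for every y in C^4 the equation (I - K) x = y has a unique solution.

K has rank 1, so it is an outer product K = u v^T: every row of K is a multiple of one row vector. Reading off the entries, u = (-3, -1, 1, 0) and v = (-2, 3, 3, -1) (row i of K equals u_i·v^T). A rank-one matrix u v^T satisfies K u = u (v·u) and kills the (3)-dimensional subspace v^⊥, so its characteristic polynomial is lambda^3 (lambda - v·u) with v·u = tr K = 6. Hence the eigenvalues of I - K are 1 (multiplicity 3) and 1 - (6) = -5, so det(I - K) = -5. (Direct check: I - K =
[[-5, 9, 9, -3],
 [-2, 4, 3, -1],
 [2, -3, -2, 1],
 [0, 0, 0, 1]]
has determinant -5.) The finite-dimensional Fredholm alternative says: either (I - K) is invertible, or ker(I - K) ≠ {0} and then range(I - K) = ker((I - K)^*)^⊥, with dim ker(I - K) = dim ker((I - K)^*). Since det(I - K) ≠ 0, 1 is not an eigenvalue of K and ker(I - K) = {0}, so we are in the first case: for every y there is a unique x = (I - K)^(-1) y. Explicitly, by the Sherman–Morrison formula, (I - u v^T)^(-1) = I + u v^T/(1 - v·u), i.e. (I - K)^(-1) = I + K/(-5).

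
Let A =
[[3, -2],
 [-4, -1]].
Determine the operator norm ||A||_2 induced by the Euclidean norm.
||A||_2 = sqrt((30 + sqrt(416))/2) ≈ 5.0198 (= sqrt(largest eigenvalue of A^T A))

||A||_2 = sigma_max(A) = sqrt(lambda_max(A^T A)). Form the symmetric matrix M = A^T A =
[[25, -2],
 [-2, 5]].
Its characteristic polynomial (trace, determinant of M give the coefficients) is
  p(λ) = det(λ I - M) = λ^2 - 30λ + 121.
For λ^2 - 30λ + 121 the discriminant is 416. It is nonnegative but not a perfect square, so the roots are real and irrational: λ = (30 ± sqrt(416))/2 ≈ 25.198, 4.802.
So the eigenvalues of A^T A are ≈ 4.802, 25.198 (all ≥ 0, as they must be for A^T A). The largest is λ_max = (30 + sqrt(416))/2 ≈ 25.198, hence ||A||_2 = sqrt(λ_max) = sqrt((30 + sqrt(416))/2) ≈ 5.0198.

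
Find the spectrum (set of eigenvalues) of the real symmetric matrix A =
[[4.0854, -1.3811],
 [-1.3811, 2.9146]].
sigma(A) ≈ {2, 5}

A is real symmetric, so its spectrum consists of real eigenvalues. Expanding the characteristic polynomial of the displayed matrix gives
  det(λ I - A) = p(λ) = λ^2 + (-7)λ + (10).
Solving p(λ) = 0 yields eigenvalues ≈ 2, 5. (A is shown rounded to 4 decimals, so these recover the underlying integer eigenvalues to within that precision.)
Verification: the trace of A = 7 equals the sum of eigenvalues 7, and det(A) ≈ 9.9999 matches the eigenvalue product 10.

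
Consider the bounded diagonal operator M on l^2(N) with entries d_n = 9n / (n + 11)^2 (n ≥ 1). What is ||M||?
||M|| = 9/44 (attained at n = 11)

For M diagonal, ||M|| = sup_n |d_n|. Treat f(x) = 9x / (x + 11)^2 for real x > 0. By the quotient rule, f'(x) = 9(11 - x)/(x + 11)^3, which is positive for x < 11 and negative for x > 11. So f has a unique maximum at x = 11, and since 11 is a positive integer, the supremum over n ≥ 1 is attained at n = 11: d_11 = 9·11/(11 + 11)^2 = 9·11/484 = 9/44. Hence ||M|| = 9/44.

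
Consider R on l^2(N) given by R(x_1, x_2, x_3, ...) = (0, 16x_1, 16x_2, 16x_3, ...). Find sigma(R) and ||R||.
sigma(R) = closed disk {z in C : |z| ≤ 16}; ||R|| = 16

Note R = 16·U where U is the unit right shift (U x)_k = x_{k-1} (with x_0 := 0); so ||R|| = 16||U|| and sigma(R) = 16·sigma(U). ||R x||^2 = sum_{k≥1} |16x_k|^2 = 256||x||^2, so ||R|| = 16 and sigma(R) ⊂ {|z| ≤ 16}. For any |lambda| < 16, the equation (R - lambda I) x = 0 forces x_1 = 0, then 16x_k = lambda x_{k+1} ⇒ x = 0, so R has no eigenvalues. But (R - lambda I) is not surjective for |lambda| < 16: solving (R - lambda I) x = e_1 would require x_n proportional to (lambda/16)^(-n), which is not in l^2. So every |lambda| < 16 lies in the residual spectrum. The boundary |lambda| = 16 is in the approximate point spectrum (the spectrum is closed). Hence sigma(R) is the closed disk of radius 16.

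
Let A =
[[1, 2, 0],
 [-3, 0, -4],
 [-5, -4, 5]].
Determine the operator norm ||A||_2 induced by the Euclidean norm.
||A||_2 ≈ 8.3112 (= sqrt(largest eigenvalue of A^T A))

||A||_2 = sigma_max(A) = sqrt(lambda_max(A^T A)). Form the symmetric matrix M = A^T A =
[[35, 22, -13],
 [22, 20, -20],
 [-13, -20, 41]].
Its characteristic polynomial (trace, sum of principal 2x2 minors, determinant of M give the coefficients) is
  p(λ) = det(λ I - M) = λ^3 - 96λ^2 + 1902λ - 2916.
No integer candidate from the rational root theorem (±divisors of 2916) is a root, so the roots are irrational. The cubic discriminant is Δ = 4851852912 > 0, so there are three distinct real roots. p(1) = -1109 and p(2) = 512 have opposite signs, so a root lies in (1, 2); Newton's method refines it to λ ≈ 1.6717. p(25) = 259 and p(26) = -784 have opposite signs, so a root lies in (25, 26); Newton's method refines it to λ ≈ 25.2519. p(69) = -225 and p(70) = 2824 have opposite signs, so a root lies in (69, 70); Newton's method refines it to λ ≈ 69.0764. Check (Vieta): the three roots sum to 96, matching tr M = 96.
So the eigenvalues of A^T A are ≈ 1.6717, 25.2519, 69.0764 (all ≥ 0, as they must be for A^T A). The largest is λ_max ≈ 69.0764, hence ||A||_2 = sqrt(λ_max) ≈ 8.3112.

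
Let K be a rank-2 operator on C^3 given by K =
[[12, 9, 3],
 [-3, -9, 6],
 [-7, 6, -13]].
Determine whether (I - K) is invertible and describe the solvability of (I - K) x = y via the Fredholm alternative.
(I - K) is invertible (det(I - K) = -124 ≠ 0), so for every y in C^3 the equation (I - K) x = y has a unique solution.

K has rank 2 and factors as K = U V^T = u1 v1^T + u2 v2^T with u1 = (3, 0, -3), v1 = (3, 0, 3), u2 = (3, -3, 2), v2 = (1, 3, -2) (multiplying out reproduces the displayed K). The nonzero eigenvalues of U V^T coincide with those of the 2 x 2 matrix G = V^T U = [[v1·u1, v1·u2], [v2·u1, v2·u2]] = [[0, 15], [9, -10]], and by the Sylvester determinant identity det(I_3 - U V^T) = det(I_2 - V^T U) = det([[1, -15], [-9, 11]]) = (1)(11) - (-15)(-9) = -124. (Direct check: I - K =
[[-11, -9, -3],
 [3, 10, -6],
 [7, -6, 14]]
has determinant -124.) The finite-dimensional Fredholm alternative says: either (I - K) is invertible, or ker(I - K) ≠ {0} and then range(I - K) = ker((I - K)^*)^⊥, with dim ker(I - K) = dim ker((I - K)^*). Since det(I - K) ≠ 0, 1 is not an eigenvalue of K and ker(I - K) = {0}, so we are in the first case: for every y there is a unique x = (I - K)^(-1) y. (Explicitly, by the Woodbury identity, (I - U V^T)^(-1) = I + U (I_2 - G)^(-1) V^T.)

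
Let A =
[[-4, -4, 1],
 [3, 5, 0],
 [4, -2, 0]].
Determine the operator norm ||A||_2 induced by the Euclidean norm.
||A||_2 ≈ 8.1593 (= sqrt(largest eigenvalue of A^T A))

||A||_2 = sigma_max(A) = sqrt(lambda_max(A^T A)). Form the symmetric matrix M = A^T A =
[[41, 23, -4],
 [23, 45, -4],
 [-4, -4, 1]].
Its characteristic polynomial (trace, sum of principal 2x2 minors, determinant of M give the coefficients) is
  p(λ) = det(λ I - M) = λ^3 - 87λ^2 + 1370λ - 676.
No integer candidate from the rational root theorem (±divisors of 676) is a root, so the roots are irrational. The cubic discriminant is Δ = 3578217556 > 0, so there are three distinct real roots. p(0) = -676 and p(1) = 608 have opposite signs, so a root lies in (0, 1); Newton's method refines it to λ ≈ 0.5098. p(19) = 806 and p(20) = -76 have opposite signs, so a root lies in (19, 20); Newton's method refines it to λ ≈ 19.9163. p(66) = -1732 and p(67) = 1334 have opposite signs, so a root lies in (66, 67); Newton's method refines it to λ ≈ 66.5739. Check (Vieta): the three roots sum to 87, matching tr M = 87.
So the eigenvalues of A^T A are ≈ 0.5098, 19.9163, 66.5739 (all ≥ 0, as they must be for A^T A). The largest is λ_max ≈ 66.5739, hence ||A||_2 = sqrt(λ_max) ≈ 8.1593.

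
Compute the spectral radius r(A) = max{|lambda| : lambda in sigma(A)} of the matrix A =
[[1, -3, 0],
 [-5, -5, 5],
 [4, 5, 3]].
r(A) ≈ 9.059

The eigenvalues of A are the roots of its characteristic polynomial. With M = A (coefficients from the trace, the sum of principal 2x2 minors, and det A):
  p(λ) = det(λ I - M) = λ^3 + λ^2 - 57λ + 145.
No integer candidate from the rational root theorem (±divisors of 145) is a root, so the roots are irrational. The cubic discriminant is Δ = 26996 > 0, so there are three distinct real roots. p(-10) = -185 and p(-9) = 10 have opposite signs, so a root lies in (-10, -9); Newton's method refines it to λ ≈ -9.059. p(3) = 10 and p(4) = -3 have opposite signs, so a root lies in (3, 4); Newton's method refines it to λ ≈ 3.5493. p(4) = -3 and p(5) = 10 have opposite signs, so a root lies in (4, 5); Newton's method refines it to λ ≈ 4.5097. Check (Vieta): the three roots sum to -1, matching tr M = -1.
Thus the eigenvalues (to 4 decimals) are -9.059 (modulus 9.059); 3.5493 (modulus 3.5493); 4.5097 (modulus 4.5097). The spectral radius is the largest modulus: r(A) ≈ 9.059. (Cross-check: r(A) ≤ ||A||_2 ≈ 9.8684; equality holds whenever A is normal, though it can also hold for some non-normal A.)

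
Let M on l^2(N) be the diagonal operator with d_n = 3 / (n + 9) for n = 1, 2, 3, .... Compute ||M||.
||M|| = 3/10 (attained at n = 1)

For M diagonal, ||M|| = sup_n |d_n| = sup_n 3/(n + 9). This is positive and strictly decreasing in n, so the supremum is attained at n = 1: d_1 = 3/(1 + 9) = 3/10. Hence ||M|| = 3/10.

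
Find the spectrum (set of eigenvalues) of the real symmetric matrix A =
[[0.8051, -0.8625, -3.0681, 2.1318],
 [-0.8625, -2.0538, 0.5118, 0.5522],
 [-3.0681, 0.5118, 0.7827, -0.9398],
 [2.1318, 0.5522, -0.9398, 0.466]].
sigma(A) ≈ {-3, -2, 0, 5}

A is real symmetric, so its spectrum consists of real eigenvalues. Expanding the characteristic polynomial of the displayed matrix gives
  det(λ I - A) = p(λ) = λ^4 + (0)λ^3 + (-19)λ^2 + (-30)λ + (0).
Solving p(λ) = 0 yields eigenvalues ≈ -3, -2, 0, 5. (A is shown rounded to 4 decimals, so these recover the underlying integer eigenvalues to within that precision.)
Verification: the trace of A = 0 equals the sum of eigenvalues 0, and det(A) ≈ -0.0009 matches the eigenvalue product 0.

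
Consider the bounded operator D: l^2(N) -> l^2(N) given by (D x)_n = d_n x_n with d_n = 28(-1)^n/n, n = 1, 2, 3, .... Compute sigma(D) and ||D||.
sigma(D) = {28(-1)^n/n : n ≥ 1} ∪ {0}; ||D|| = 28

A bounded diagonal operator on l^2 with diagonal entries d_n has spectrum equal to the closure of {d_n : n ≥ 1}: every d_n is an eigenvalue (with eigenvector e_n), so {d_n} ⊂ sigma(D); the spectrum is closed, so its closure is too; and for lambda not in the closure, (D - lambda I) has bounded inverse (the diagonal entries 1/(d_n - lambda) are bounded). For our sequence d_n = 28(-1)^n/n, n = 1, 2, 3, ...:
  - {d_n} = {28(-1)^n/n : n ≥ 1}; the only limit point is 0
  - closure = {28(-1)^n/n : n ≥ 1} ∪ {0}
For the norm: a diagonal operator has ||D|| = sup_n |d_n|. Here |d_n| = 28/n is decreasing, so sup_n |d_n| = |d_1| = 28. So ||D|| = 28.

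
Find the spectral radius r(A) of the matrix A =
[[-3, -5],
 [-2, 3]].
r(A) = sqrt(76)/2 ≈ 4.3589

The eigenvalues of A are the roots of its characteristic polynomial. With M = A (coefficients from the trace and determinant):
  p(λ) = det(λ I - M) = λ^2 - 19.
For λ^2 - 19 the discriminant is 76. It is nonnegative but not a perfect square, so the roots are real and irrational: λ = ± sqrt(76)/2 ≈ 4.3589, -4.3589.
Thus the eigenvalues (to 4 decimals) are 4.3589 (modulus 4.3589); -4.3589 (modulus 4.3589). The spectral radius is the largest modulus: r(A) = sqrt(76)/2 ≈ 4.3589. (Cross-check: r(A) ≤ ||A||_2 ≈ 6.1098; equality holds whenever A is normal, though it can also hold for some non-normal A.)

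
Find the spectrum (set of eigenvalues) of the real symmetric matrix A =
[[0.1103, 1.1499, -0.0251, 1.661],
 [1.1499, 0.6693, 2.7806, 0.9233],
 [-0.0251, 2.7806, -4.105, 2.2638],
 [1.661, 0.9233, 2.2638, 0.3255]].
sigma(A) ≈ {-6, -1, 0, 4}

A is real symmetric, so its spectrum consists of real eigenvalues. Expanding the characteristic polynomial of the displayed matrix gives
  det(λ I - A) = p(λ) = λ^4 + (3)λ^3 + (-22)λ^2 + (-23.9972)λ + (0).
Solving p(λ) = 0 yields eigenvalues ≈ -6, -1, 0, 4. (A is shown rounded to 4 decimals, so these recover the underlying integer eigenvalues to within that precision.)
Verification: the trace of A = -3 equals the sum of eigenvalues -3, and det(A) ≈ 0.0007 matches the eigenvalue product 0.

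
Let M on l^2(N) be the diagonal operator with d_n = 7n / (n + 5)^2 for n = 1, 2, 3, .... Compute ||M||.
||M|| = 7/20 (attained at n = 5)

For M diagonal, ||M|| = sup_n |d_n|. Treat f(x) = 7x / (x + 5)^2 for real x > 0. By the quotient rule, f'(x) = 7(5 - x)/(x + 5)^3, which is positive for x < 5 and negative for x > 5. So f has a unique maximum at x = 5, and since 5 is a positive integer, the supremum over n ≥ 1 is attained at n = 5: d_5 = 7·5/(5 + 5)^2 = 7·5/100 = 7/20. Hence ||M|| = 7/20.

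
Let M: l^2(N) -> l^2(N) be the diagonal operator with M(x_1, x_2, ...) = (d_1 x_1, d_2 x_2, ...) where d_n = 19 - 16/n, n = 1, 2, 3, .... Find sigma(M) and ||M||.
sigma(M) = {19 - 16/n : n ≥ 1} ∪ {19}; ||M|| = 19

A bounded diagonal operator on l^2 with diagonal entries d_n has spectrum equal to the closure of {d_n : n ≥ 1}: every d_n is an eigenvalue (with eigenvector e_n), so {d_n} ⊂ sigma(M); the spectrum is closed, so its closure is too; and for lambda not in the closure, (M - lambda I) has bounded inverse (the diagonal entries 1/(d_n - lambda) are bounded). For our sequence d_n = 19 - 16/n, n = 1, 2, 3, ...:
  - {d_n} = {19 - 16/n : n ≥ 1}; the only limit point is 19
  - closure = {19 - 16/n : n ≥ 1} ∪ {19}
For the norm: a diagonal operator has ||M|| = sup_n |d_n|. Here d_n = 19 - 16/n increases monotonically from d_1 = 3 toward 19, with all terms in [3, 19); so sup_n |d_n| = 19 (the supremum is the limit, not attained). So ||M|| = 19.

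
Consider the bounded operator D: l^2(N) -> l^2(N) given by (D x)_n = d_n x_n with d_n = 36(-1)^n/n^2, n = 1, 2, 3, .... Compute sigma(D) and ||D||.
sigma(D) = {36(-1)^n/n^2 : n ≥ 1} ∪ {0}; ||D|| = 36

A bounded diagonal operator on l^2 with diagonal entries d_n has spectrum equal to the closure of {d_n : n ≥ 1}: every d_n is an eigenvalue (with eigenvector e_n), so {d_n} ⊂ sigma(D); the spectrum is closed, so its closure is too; and for lambda not in the closure, (D - lambda I) has bounded inverse (the diagonal entries 1/(d_n - lambda) are bounded). For our sequence d_n = 36(-1)^n/n^2, n = 1, 2, 3, ...:
  - {d_n} = {36(-1)^n/n^2 : n ≥ 1}; the only limit point is 0
  - closure = {36(-1)^n/n^2 : n ≥ 1} ∪ {0}
For the norm: a diagonal operator has ||D|| = sup_n |d_n|. Here |d_n| = 36/n^2 is decreasing, so sup_n |d_n| = |d_1| = 36. So ||D|| = 36.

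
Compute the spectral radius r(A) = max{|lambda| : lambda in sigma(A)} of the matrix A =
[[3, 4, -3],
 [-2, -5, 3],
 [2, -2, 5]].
r(A) ≈ 3.4759

The eigenvalues of A are the roots of its characteristic polynomial. With M = A (coefficients from the trace, the sum of principal 2x2 minors, and det A):
  p(λ) = det(λ I - M) = λ^3 - 3λ^2 - 5λ + 35.
No integer candidate from the rational root theorem (±divisors of 35) is a root, so the roots are irrational. The cubic discriminant is Δ = -19120 < 0, so there is one real root and a complex-conjugate pair. p(-3) = -4 and p(-2) = 25 have opposite signs, so a root lies in (-3, -2); Newton's method refines it to λ ≈ -2.8968. Dividing out (λ - (-2.8968)) leaves approximately λ^2 - 5.8968λ + 12.0822. For λ^2 - 5.8968λ + 12.0822 the discriminant is -13.556. It is negative, so the remaining roots are the complex-conjugate pair λ ≈ 2.9484 ± 1.8409i. Their product equals the constant term, so |λ|^2 ≈ 12.0822 and |λ| ≈ 3.4759.
Thus the eigenvalues (to 4 decimals) are -2.8968 (modulus 2.8968); 2.9484 ± 1.8409i (modulus 3.4759). The spectral radius is the largest modulus: r(A) ≈ 3.4759. (Cross-check: r(A) ≤ ||A||_2 ≈ 9.2207; equality holds whenever A is normal, though it can also hold for some non-normal A.)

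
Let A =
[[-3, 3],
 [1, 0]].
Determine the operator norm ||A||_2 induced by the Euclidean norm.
||A||_2 = sqrt((19 + sqrt(325))/2) ≈ 4.3028 (= sqrt(largest eigenvalue of A^T A))

||A||_2 = sigma_max(A) = sqrt(lambda_max(A^T A)). Form the symmetric matrix M = A^T A =
[[10, -9],
 [-9, 9]].
Its characteristic polynomial (trace, determinant of M give the coefficients) is
  p(λ) = det(λ I - M) = λ^2 - 19λ + 9.
For λ^2 - 19λ + 9 the discriminant is 325. It is nonnegative but not a perfect square, so the roots are real and irrational: λ = (19 ± sqrt(325))/2 ≈ 18.5139, 0.4861.
So the eigenvalues of A^T A are ≈ 0.4861, 18.5139 (all ≥ 0, as they must be for A^T A). The largest is λ_max = (19 + sqrt(325))/2 ≈ 18.5139, hence ||A||_2 = sqrt(λ_max) = sqrt((19 + sqrt(325))/2) ≈ 4.3028.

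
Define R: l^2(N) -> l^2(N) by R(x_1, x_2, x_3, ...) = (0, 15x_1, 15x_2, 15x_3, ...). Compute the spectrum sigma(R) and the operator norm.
sigma(R) = closed disk {z in C : |z| ≤ 15}; ||R|| = 15

Note R = 15·U where U is the unit right shift (U x)_k = x_{k-1} (with x_0 := 0); so ||R|| = 15||U|| and sigma(R) = 15·sigma(U). ||R x||^2 = sum_{k≥1} |15x_k|^2 = 225||x||^2, so ||R|| = 15 and sigma(R) ⊂ {|z| ≤ 15}. For any |lambda| < 15, the equation (R - lambda I) x = 0 forces x_1 = 0, then 15x_k = lambda x_{k+1} ⇒ x = 0, so R has no eigenvalues. But (R - lambda I) is not surjective for |lambda| < 15: solving (R - lambda I) x = e_1 would require x_n proportional to (lambda/15)^(-n), which is not in l^2. So every |lambda| < 15 lies in the residual spectrum. The boundary |lambda| = 15 is in the approximate point spectrum (the spectrum is closed). Hence sigma(R) is the closed disk of radius 15.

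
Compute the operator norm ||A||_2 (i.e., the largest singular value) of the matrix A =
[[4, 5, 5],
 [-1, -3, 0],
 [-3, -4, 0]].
||A||_2 ≈ 9.5178 (= sqrt(largest eigenvalue of A^T A))

||A||_2 = sigma_max(A) = sqrt(lambda_max(A^T A)). Form the symmetric matrix M = A^T A =
[[26, 35, 20],
 [35, 50, 25],
 [20, 25, 25]].
Its characteristic polynomial (trace, sum of principal 2x2 minors, determinant of M give the coefficients) is
  p(λ) = det(λ I - M) = λ^3 - 101λ^2 + 950λ - 625.
No integer candidate from the rational root theorem (±divisors of 625) is a root, so the roots are irrational. The cubic discriminant is Δ = 4270040625 > 0, so there are three distinct real roots. p(0) = -625 and p(1) = 225 have opposite signs, so a root lies in (0, 1); Newton's method refines it to λ ≈ 0.7113. p(9) = 473 and p(10) = -225 have opposite signs, so a root lies in (9, 10); Newton's method refines it to λ ≈ 9.6994. p(90) = -4225 and p(91) = 3015 have opposite signs, so a root lies in (90, 91); Newton's method refines it to λ ≈ 90.5893. Check (Vieta): the three roots sum to 101, matching tr M = 101.
So the eigenvalues of A^T A are ≈ 0.7113, 9.6994, 90.5893 (all ≥ 0, as they must be for A^T A). The largest is λ_max ≈ 90.5893, hence ||A||_2 = sqrt(λ_max) ≈ 9.5178.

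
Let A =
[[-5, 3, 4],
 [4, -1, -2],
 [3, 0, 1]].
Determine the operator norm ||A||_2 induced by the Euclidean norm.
||A||_2 ≈ 8.5515 (= sqrt(largest eigenvalue of A^T A))

||A||_2 = sigma_max(A) = sqrt(lambda_max(A^T A)). Form the symmetric matrix M = A^T A =
[[50, -19, -25],
 [-19, 10, 14],
 [-25, 14, 21]].
Its characteristic polynomial (trace, sum of principal 2x2 minors, determinant of M give the coefficients) is
  p(λ) = det(λ I - M) = λ^3 - 81λ^2 + 578λ - 169.
No integer candidate from the rational root theorem (±divisors of 169) is a root, so the roots are irrational. The cubic discriminant is Δ = 1201918009 > 0, so there are three distinct real roots. p(0) = -169 and p(1) = 329 have opposite signs, so a root lies in (0, 1); Newton's method refines it to λ ≈ 0.3054. p(7) = 251 and p(8) = -217 have opposite signs, so a root lies in (7, 8); Newton's method refines it to λ ≈ 7.567. p(73) = -607 and p(74) = 4271 have opposite signs, so a root lies in (73, 74); Newton's method refines it to λ ≈ 73.1276. Check (Vieta): the three roots sum to 81, matching tr M = 81.
So the eigenvalues of A^T A are ≈ 0.3054, 7.567, 73.1276 (all ≥ 0, as they must be for A^T A). The largest is λ_max ≈ 73.1276, hence ||A||_2 = sqrt(λ_max) ≈ 8.5515.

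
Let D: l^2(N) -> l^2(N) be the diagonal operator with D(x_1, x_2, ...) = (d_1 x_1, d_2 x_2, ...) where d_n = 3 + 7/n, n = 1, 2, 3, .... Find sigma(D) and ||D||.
sigma(D) = {3 + 7/n : n ≥ 1} ∪ {3}; ||D|| = 10

A bounded diagonal operator on l^2 with diagonal entries d_n has spectrum equal to the closure of {d_n : n ≥ 1}: every d_n is an eigenvalue (with eigenvector e_n), so {d_n} ⊂ sigma(D); the spectrum is closed, so its closure is too; and for lambda not in the closure, (D - lambda I) has bounded inverse (the diagonal entries 1/(d_n - lambda) are bounded). For our sequence d_n = 3 + 7/n, n = 1, 2, 3, ...:
  - {d_n} = {3 + 7/n : n ≥ 1}; the only limit point is 3
  - closure = {3 + 7/n : n ≥ 1} ∪ {3}
For the norm: a diagonal operator has ||D|| = sup_n |d_n|. Here d_n = 3 + 7/n is positive and decreasing, so sup_n |d_n| = d_1 = 3 + 7 = 10. So ||D|| = 10.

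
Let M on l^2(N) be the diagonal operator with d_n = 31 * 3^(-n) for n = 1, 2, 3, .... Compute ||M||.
||M|| = 31/3 (attained at n = 1)

For M diagonal, ||M|| = sup_n |d_n|. The sequence d_n = 31 * 3^(-n) is positive and strictly decreasing (ratio 3^(-1) < 1), so the supremum is d_1 = 31/3. Hence ||M|| = 31/3.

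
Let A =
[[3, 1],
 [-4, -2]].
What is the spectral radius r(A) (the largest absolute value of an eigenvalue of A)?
r(A) = 2

The eigenvalues of A are the roots of its characteristic polynomial. With M = A (coefficients from the trace and determinant):
  p(λ) = det(λ I - M) = λ^2 - λ - 2.
For λ^2 - λ - 2 the discriminant is 9. It is a perfect square (3^2), so the roots are rational: λ = (1 ± 3)/2 = 2, -1.
Thus the eigenvalues (to 4 decimals) are 2 (modulus 2); -1 (modulus 1). The spectral radius is the largest modulus: r(A) = 2. (Cross-check: r(A) ≤ ||A||_2 ≈ 5.465; equality holds whenever A is normal, though it can also hold for some non-normal A.)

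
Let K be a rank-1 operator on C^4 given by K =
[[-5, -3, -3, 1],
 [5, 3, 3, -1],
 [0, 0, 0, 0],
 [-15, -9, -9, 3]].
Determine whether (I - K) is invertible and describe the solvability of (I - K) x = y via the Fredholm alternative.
(I - K) is singular (det(I - K) = 0, i.e. 1 ∈ sigma(K)). (I - K) x = y is solvable iff y ⊥ ker((I - K)^*) = span{(-5, -3, -3, 1)}, i.e. iff -5y_1 - 3y_2 - 3y_3 + y_4 = 0. When solvable, the solutions are x = y + c·(1, -1, 0, 3), c arbitrary (ker(I - K) = span{(1, -1, 0, 3)}, dimension 1).

K has rank 1, so it is an outer product K = u v^T: every row of K is a multiple of one row vector. Reading off the entries, u = (1, -1, 0, 3) and v = (-5, -3, -3, 1) (row i of K equals u_i·v^T). A rank-one matrix u v^T satisfies K u = u (v·u) and kills the (3)-dimensional subspace v^⊥, so its characteristic polynomial is lambda^3 (lambda - v·u) with v·u = tr K = 1. Hence the eigenvalues of I - K are 1 (multiplicity 3) and 1 - (1) = 0, so det(I - K) = 0. (Direct check: I - K =
[[6, 3, 3, -1],
 [-5, -2, -3, 1],
 [0, 0, 1, 0],
 [15, 9, 9, -2]]
has determinant 0.) So 1 is an eigenvalue of K and (I - K) is not invertible. The finite-dimensional Fredholm alternative says: either (I - K) is invertible, or ker(I - K) ≠ {0} and then range(I - K) = ker((I - K)^*)^⊥, with dim ker(I - K) = dim ker((I - K)^*). We are in the second case, so we need both kernels. Kernel of I - K: (I - K) u = u - u (v·u) = u - u = 0, so ker(I - K) = span{u} = span{(1, -1, 0, 3)} (it is exactly 1-dimensional because rank(I - K) = 3). Kernel of the adjoint: K is real, so (I - K)^* = I - K^T = I - v u^T, and (I - v u^T) v = v - v (u·v) = 0; hence ker((I - K)^*) = span{v} = span{(-5, -3, -3, 1)}. Therefore (I - K) x = y is solvable iff <y, v> = 0, i.e. iff -5y_1 - 3y_2 - 3y_3 + y_4 = 0. When this holds, K y = u (v·y) = 0, so (I - K) y = y and x = y is a particular solution; the full solution set is the line x = y + c·u = y + c·(1, -1, 0, 3), c ∈ C.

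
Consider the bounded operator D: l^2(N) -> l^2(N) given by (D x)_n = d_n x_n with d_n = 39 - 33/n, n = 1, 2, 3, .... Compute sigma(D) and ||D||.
sigma(D) = {39 - 33/n : n ≥ 1} ∪ {39}; ||D|| = 39

A bounded diagonal operator on l^2 with diagonal entries d_n has spectrum equal to the closure of {d_n : n ≥ 1}: every d_n is an eigenvalue (with eigenvector e_n), so {d_n} ⊂ sigma(D); the spectrum is closed, so its closure is too; and for lambda not in the closure, (D - lambda I) has bounded inverse (the diagonal entries 1/(d_n - lambda) are bounded). For our sequence d_n = 39 - 33/n, n = 1, 2, 3, ...:
  - {d_n} = {39 - 33/n : n ≥ 1}; the only limit point is 39
  - closure = {39 - 33/n : n ≥ 1} ∪ {39}
For the norm: a diagonal operator has ||D|| = sup_n |d_n|. Here d_n = 39 - 33/n increases monotonically from d_1 = 6 toward 39, with all terms in [6, 39); so sup_n |d_n| = 39 (the supremum is the limit, not attained). So ||D|| = 39.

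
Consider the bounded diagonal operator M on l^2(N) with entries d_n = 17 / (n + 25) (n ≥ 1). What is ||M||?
||M|| = 17/26 (attained at n = 1)

For M diagonal, ||M|| = sup_n |d_n| = sup_n 17/(n + 25). This is positive and strictly decreasing in n, so the supremum is attained at n = 1: d_1 = 17/(1 + 25) = 17/26. Hence ||M|| = 17/26.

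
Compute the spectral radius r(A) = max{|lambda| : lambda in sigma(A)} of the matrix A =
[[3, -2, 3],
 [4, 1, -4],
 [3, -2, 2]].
r(A) ≈ 5.2111

The eigenvalues of A are the roots of its characteristic polynomial. With M = A (coefficients from the trace, the sum of principal 2x2 minors, and det A):
  p(λ) = det(λ I - M) = λ^3 - 6λ^2 + 2λ + 11.
No integer candidate from the rational root theorem (±divisors of 11) is a root, so the roots are irrational. The cubic discriminant is Δ = 3973 > 0, so there are three distinct real roots. p(-2) = -25 and p(-1) = 2 have opposite signs, so a root lies in (-2, -1); Newton's method refines it to λ ≈ -1.111. p(1) = 8 and p(2) = -1 have opposite signs, so a root lies in (1, 2); Newton's method refines it to λ ≈ 1.8999. p(5) = -4 and p(6) = 23 have opposite signs, so a root lies in (5, 6); Newton's method refines it to λ ≈ 5.2111. Check (Vieta): the three roots sum to 6, matching tr M = 6.
Thus the eigenvalues (to 4 decimals) are -1.111 (modulus 1.111); 1.8999 (modulus 1.8999); 5.2111 (modulus 5.2111). The spectral radius is the largest modulus: r(A) ≈ 5.2111. (Cross-check: r(A) ≤ ||A||_2 ≈ 6.2185; equality holds whenever A is normal, though it can also hold for some non-normal A.)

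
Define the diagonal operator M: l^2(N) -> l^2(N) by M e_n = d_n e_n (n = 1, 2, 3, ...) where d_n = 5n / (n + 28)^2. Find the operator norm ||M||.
||M|| = 5/112 (attained at n = 28)

For M diagonal, ||M|| = sup_n |d_n|. Treat f(x) = 5x / (x + 28)^2 for real x > 0. By the quotient rule, f'(x) = 5(28 - x)/(x + 28)^3, which is positive for x < 28 and negative for x > 28. So f has a unique maximum at x = 28, and since 28 is a positive integer, the supremum over n ≥ 1 is attained at n = 28: d_28 = 5·28/(28 + 28)^2 = 5·28/3136 = 5/112. Hence ||M|| = 5/112.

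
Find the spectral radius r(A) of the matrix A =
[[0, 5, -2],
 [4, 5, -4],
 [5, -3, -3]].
r(A) = (3 + sqrt(145))/2 ≈ 7.5208

The eigenvalues of A are the roots of its characteristic polynomial. With M = A (coefficients from the trace, the sum of principal 2x2 minors, and det A):
  p(λ) = det(λ I - M) = λ^3 - 2λ^2 - 37λ - 34.
By the rational root theorem any rational root is an integer divisor of 34. Testing λ = -1: p(-1) = -1 - 2 + 37 - 34 = 0, so λ = -1 is a root. Dividing out (λ + 1) leaves p(λ) = (λ + 1)(λ^2 - 3λ - 34). For λ^2 - 3λ - 34 the discriminant is 145. It is nonnegative but not a perfect square, so the roots are real and irrational: λ = (3 ± sqrt(145))/2 ≈ 7.5208, -4.5208.
Thus the eigenvalues (to 4 decimals) are 7.5208 (modulus 7.5208); -4.5208 (modulus 4.5208); -1 (modulus 1). The spectral radius is the largest modulus: r(A) = (3 + sqrt(145))/2 ≈ 7.5208. (Cross-check: r(A) ≤ ||A||_2 ≈ 9.017; equality holds whenever A is normal, though it can also hold for some non-normal A.)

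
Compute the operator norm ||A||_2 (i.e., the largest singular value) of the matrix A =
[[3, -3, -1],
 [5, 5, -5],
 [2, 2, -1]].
||A||_2 ≈ 9.154 (= sqrt(largest eigenvalue of A^T A))

||A||_2 = sigma_max(A) = sqrt(lambda_max(A^T A)). Form the symmetric matrix M = A^T A =
[[38, 20, -30],
 [20, 38, -24],
 [-30, -24, 27]].
Its characteristic polynomial (trace, sum of principal 2x2 minors, determinant of M give the coefficients) is
  p(λ) = det(λ I - M) = λ^3 - 103λ^2 + 1620λ - 900.
No integer candidate from the rational root theorem (±divisors of 900) is a root, so the roots are irrational. The cubic discriminant is Δ = 9583592400 > 0, so there are three distinct real roots. p(0) = -900 and p(1) = 618 have opposite signs, so a root lies in (0, 1); Newton's method refines it to λ ≈ 0.5766. p(18) = 720 and p(19) = -444 have opposite signs, so a root lies in (18, 19); Newton's method refines it to λ ≈ 18.6281. p(83) = -4220 and p(84) = 1116 have opposite signs, so a root lies in (83, 84); Newton's method refines it to λ ≈ 83.7954. Check (Vieta): the three roots sum to 103, matching tr M = 103.
So the eigenvalues of A^T A are ≈ 0.5766, 18.6281, 83.7954 (all ≥ 0, as they must be for A^T A). The largest is λ_max ≈ 83.7954, hence ||A||_2 = sqrt(λ_max) ≈ 9.154.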